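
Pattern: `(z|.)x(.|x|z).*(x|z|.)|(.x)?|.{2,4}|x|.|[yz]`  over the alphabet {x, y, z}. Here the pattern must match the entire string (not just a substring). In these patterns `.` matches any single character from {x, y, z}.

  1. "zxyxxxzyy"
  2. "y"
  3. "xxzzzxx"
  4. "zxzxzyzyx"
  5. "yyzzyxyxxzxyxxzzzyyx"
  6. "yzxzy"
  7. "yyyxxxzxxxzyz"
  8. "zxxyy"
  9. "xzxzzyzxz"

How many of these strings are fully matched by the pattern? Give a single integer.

1 → match
2 → match
3 → match
4 → match
5 → no match
6 → no match
7 → no match
8 → match
9 → no match
Total matched: 5

5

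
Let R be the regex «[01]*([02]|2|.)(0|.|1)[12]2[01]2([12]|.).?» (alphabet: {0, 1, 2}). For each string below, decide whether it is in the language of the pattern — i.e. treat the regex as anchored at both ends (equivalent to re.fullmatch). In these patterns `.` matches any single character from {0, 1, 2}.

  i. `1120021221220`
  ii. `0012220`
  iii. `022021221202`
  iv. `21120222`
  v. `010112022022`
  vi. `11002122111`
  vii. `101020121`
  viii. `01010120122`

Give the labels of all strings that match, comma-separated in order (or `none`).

iv, v

i → no match
ii → no match
iii → no match
iv → match
v → match
vi → no match
vii → no match
viii → no match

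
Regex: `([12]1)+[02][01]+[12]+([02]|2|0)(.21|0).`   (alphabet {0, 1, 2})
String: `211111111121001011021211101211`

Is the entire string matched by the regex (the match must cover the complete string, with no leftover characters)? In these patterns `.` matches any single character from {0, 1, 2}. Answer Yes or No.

Yes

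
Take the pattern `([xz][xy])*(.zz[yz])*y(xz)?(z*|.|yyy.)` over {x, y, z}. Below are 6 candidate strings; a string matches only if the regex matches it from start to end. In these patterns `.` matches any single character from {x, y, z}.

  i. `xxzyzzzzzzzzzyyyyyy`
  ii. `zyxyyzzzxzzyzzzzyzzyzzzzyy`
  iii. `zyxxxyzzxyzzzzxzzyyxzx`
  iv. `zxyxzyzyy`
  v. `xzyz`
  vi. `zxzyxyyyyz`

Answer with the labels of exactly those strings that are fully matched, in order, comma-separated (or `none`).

i → no match
ii → match
iii → no match
iv → no match
v → no match
vi → no match

ii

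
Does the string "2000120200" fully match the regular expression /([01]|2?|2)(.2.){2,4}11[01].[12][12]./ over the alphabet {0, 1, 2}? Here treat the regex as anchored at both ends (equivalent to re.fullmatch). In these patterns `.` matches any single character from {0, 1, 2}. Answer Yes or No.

No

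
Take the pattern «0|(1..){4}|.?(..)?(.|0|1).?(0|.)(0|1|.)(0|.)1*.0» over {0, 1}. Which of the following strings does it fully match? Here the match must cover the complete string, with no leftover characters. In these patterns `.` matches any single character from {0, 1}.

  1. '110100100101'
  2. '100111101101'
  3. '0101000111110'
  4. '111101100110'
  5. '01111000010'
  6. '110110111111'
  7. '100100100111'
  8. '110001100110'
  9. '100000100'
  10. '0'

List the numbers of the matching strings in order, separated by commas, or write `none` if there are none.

1 → match
2 → match
3 → match
4 → match
5 → no match
6 → match
7 → match
8 → no match
9 → match
10 → match

1, 2, 3, 4, 6, 7, 9, 10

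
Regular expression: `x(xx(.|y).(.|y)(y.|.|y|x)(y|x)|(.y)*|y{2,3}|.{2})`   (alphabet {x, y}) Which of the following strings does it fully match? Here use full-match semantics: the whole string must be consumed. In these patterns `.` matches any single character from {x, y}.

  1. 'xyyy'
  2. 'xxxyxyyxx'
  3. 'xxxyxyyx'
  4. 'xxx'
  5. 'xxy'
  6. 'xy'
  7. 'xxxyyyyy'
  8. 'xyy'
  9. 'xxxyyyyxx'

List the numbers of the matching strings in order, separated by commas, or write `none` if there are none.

1, 2, 3, 4, 5, 7, 8, 9

1. 'xyyy' → match
2. 'xxxyxyyxx' → match
3. 'xxxyxyyx' → match
4. 'xxx' → match
5. 'xxy' → match
6. 'xy' → no match
7. 'xxxyyyyy' → match
8. 'xyy' → match
9. 'xxxyyyyxx' → match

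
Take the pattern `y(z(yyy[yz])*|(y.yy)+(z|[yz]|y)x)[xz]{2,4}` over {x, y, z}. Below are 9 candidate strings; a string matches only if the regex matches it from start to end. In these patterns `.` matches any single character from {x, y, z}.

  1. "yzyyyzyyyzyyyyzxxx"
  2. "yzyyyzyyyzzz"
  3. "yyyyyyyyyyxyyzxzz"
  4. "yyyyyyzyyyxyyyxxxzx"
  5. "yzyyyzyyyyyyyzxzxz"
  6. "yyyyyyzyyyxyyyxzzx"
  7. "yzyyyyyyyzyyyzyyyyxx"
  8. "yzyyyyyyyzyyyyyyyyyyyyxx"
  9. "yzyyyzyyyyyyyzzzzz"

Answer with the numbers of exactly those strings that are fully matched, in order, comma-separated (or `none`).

1, 2, 3, 4, 5, 6, 7, 8, 9

1 → match
2 → match
3 → match
4 → match
5 → match
6 → match
7 → match
8 → match
9 → match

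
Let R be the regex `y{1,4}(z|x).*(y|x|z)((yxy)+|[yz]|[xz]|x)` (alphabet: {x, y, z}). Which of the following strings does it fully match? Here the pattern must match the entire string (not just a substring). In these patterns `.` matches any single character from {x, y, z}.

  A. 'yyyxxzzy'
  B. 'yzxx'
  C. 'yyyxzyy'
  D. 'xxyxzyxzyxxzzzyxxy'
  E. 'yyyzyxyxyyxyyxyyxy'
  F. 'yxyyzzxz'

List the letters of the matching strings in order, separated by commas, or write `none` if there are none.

A, B, C, E, F

A → match
B → match
C → match
D → no match — must start with 'y'
E → match
F → match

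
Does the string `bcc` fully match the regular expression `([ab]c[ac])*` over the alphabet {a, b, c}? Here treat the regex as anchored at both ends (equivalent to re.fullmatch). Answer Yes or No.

Yes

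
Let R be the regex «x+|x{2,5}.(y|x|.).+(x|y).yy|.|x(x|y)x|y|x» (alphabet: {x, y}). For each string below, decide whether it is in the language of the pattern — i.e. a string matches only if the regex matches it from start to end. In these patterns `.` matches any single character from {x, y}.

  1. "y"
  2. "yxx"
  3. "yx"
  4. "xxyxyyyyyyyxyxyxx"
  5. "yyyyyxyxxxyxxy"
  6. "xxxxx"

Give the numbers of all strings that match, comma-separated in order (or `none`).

1, 6

1 → match
2 → no match
3 → no match
4 → no match
5 → no match
6 → match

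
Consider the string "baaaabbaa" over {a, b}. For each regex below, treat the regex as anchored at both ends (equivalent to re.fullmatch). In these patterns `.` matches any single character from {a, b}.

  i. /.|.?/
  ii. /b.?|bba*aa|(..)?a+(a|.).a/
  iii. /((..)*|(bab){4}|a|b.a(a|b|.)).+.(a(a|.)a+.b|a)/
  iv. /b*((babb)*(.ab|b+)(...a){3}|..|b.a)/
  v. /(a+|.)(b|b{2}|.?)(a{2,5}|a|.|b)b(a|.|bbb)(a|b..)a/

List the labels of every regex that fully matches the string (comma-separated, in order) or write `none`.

i → no match
ii → no match
iii → match
iv → no match
v → match

iii, v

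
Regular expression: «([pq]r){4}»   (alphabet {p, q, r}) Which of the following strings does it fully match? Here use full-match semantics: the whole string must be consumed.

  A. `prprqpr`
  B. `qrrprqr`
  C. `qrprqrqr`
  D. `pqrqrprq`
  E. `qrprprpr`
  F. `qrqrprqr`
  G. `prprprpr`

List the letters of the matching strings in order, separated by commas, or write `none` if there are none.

A → no match
B → no match
C → match
D → no match — must end with `r`
E → match
F → match
G → match

C, E, F, G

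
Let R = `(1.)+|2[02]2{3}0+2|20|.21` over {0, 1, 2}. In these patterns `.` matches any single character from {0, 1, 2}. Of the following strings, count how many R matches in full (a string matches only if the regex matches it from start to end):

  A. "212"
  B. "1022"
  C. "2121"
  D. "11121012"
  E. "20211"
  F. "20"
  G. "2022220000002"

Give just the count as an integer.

2

A → no match
B → no match
C → no match
D → match
E → no match
F → match
G → no match
Total matched: 2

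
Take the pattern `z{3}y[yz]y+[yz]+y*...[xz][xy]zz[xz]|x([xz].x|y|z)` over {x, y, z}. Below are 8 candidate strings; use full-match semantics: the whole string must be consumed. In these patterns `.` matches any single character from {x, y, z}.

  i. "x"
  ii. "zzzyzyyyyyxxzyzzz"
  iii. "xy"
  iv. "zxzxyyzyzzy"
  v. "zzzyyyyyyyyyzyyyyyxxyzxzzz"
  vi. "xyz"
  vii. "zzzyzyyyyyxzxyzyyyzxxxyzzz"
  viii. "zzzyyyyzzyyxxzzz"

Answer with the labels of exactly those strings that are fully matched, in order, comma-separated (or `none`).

i → no match
ii → match
iii → match
iv → no match
v → match
vi → no match
vii → no match
viii → match

ii, iii, v, viii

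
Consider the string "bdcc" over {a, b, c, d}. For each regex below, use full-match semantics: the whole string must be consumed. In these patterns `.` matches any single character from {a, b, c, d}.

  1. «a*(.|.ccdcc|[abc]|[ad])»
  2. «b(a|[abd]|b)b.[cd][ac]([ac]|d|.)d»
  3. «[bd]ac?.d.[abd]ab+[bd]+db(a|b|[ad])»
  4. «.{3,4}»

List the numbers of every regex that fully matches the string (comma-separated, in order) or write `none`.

4

1 → no match
2 → no match — must end with "d"
3 → no match
4 → match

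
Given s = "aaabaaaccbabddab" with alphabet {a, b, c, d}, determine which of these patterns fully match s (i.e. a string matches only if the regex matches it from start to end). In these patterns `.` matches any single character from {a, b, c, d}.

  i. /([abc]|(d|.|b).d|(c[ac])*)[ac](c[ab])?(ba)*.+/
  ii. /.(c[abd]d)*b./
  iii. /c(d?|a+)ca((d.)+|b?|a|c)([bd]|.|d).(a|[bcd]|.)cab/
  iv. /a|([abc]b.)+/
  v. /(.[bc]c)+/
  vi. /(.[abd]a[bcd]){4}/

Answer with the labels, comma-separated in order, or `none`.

i → match
ii → no match
iii → no match — must start with "c"
iv → no match
v → no match — must end with "c"
vi → match

i, vi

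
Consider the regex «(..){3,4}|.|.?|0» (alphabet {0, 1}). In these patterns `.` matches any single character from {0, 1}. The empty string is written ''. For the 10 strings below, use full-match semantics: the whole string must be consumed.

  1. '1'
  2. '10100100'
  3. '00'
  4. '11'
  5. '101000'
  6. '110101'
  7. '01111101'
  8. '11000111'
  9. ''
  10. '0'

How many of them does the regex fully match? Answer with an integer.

1 → match
2 → match
3 → no match
4 → no match
5 → match
6 → match
7 → match
8 → match
9 → match
10 → match
Total matched: 8

8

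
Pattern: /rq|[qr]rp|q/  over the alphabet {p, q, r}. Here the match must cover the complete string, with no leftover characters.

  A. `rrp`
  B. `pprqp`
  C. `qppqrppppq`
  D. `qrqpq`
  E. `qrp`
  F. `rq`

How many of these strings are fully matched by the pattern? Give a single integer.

3

A → match
B → no match
C → no match
D → no match
E → match
F → match
Total matched: 3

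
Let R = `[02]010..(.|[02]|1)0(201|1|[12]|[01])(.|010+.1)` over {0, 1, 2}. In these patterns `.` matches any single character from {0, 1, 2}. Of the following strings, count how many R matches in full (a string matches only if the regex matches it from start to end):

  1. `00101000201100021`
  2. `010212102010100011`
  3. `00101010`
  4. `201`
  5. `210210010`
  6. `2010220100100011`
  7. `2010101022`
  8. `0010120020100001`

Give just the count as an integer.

1 → no match
2 → no match
3 → no match
4 → no match
5 → no match
6 → no match
7 → match
8 → match
Total matched: 2

2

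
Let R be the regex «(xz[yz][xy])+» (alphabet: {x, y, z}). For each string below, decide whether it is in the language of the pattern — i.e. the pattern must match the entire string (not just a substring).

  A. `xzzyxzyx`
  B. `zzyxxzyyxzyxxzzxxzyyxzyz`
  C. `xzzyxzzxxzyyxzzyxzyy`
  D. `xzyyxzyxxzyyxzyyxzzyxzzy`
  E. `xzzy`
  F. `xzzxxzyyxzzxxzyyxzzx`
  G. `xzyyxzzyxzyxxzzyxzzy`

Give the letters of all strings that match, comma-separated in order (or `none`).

A, C, D, E, F, G

A → match
B → no match — must start with `xz`
C → match
D → match
E → match
F → match
G → match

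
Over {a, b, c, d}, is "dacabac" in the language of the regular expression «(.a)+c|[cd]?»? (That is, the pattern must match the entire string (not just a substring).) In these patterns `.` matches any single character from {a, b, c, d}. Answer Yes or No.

Yes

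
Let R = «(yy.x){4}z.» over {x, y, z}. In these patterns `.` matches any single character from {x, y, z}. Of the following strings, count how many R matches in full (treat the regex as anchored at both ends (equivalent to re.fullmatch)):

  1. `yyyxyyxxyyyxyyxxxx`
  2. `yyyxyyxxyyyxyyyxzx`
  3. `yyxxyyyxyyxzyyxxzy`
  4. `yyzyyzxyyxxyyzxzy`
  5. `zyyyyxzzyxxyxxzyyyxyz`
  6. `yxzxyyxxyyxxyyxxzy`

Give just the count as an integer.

1

1 → no match
2 → match
3 → no match
4 → no match
5 → no match — must start with `yy`
6 → no match — must start with `yy`
Total matched: 1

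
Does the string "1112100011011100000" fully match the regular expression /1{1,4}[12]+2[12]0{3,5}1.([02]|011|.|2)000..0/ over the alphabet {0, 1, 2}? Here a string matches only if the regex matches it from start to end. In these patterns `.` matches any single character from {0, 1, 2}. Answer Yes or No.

No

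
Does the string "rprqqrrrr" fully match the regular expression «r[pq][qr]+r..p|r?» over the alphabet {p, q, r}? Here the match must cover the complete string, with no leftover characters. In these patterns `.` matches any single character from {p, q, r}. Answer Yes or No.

No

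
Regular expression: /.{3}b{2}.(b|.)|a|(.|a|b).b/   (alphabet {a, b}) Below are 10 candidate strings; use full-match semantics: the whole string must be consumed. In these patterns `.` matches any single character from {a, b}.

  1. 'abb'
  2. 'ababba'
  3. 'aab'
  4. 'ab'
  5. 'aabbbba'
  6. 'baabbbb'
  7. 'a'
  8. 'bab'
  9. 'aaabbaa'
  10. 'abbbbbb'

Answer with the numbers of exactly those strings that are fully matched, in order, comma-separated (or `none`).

1, 3, 5, 6, 7, 8, 9, 10

1 → match
2 → no match
3 → match
4 → no match
5 → match
6 → match
7 → match
8 → match
9 → match
10 → match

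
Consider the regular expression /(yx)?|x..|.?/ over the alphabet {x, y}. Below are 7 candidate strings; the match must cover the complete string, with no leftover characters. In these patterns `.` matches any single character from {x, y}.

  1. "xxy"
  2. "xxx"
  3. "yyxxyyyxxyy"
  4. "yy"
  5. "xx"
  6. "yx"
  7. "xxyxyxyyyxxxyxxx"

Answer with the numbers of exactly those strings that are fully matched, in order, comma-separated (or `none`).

1, 2, 6

1 → match
2 → match
3 → no match
4 → no match
5 → no match
6 → match
7 → no match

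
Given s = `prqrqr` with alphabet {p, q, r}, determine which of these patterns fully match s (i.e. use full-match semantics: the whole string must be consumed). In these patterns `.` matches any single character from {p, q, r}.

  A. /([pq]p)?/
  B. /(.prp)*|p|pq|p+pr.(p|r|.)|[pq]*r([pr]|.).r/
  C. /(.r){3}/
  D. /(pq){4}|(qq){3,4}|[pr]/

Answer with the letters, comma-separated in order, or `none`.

C

A → no match
B → no match
C → match
D → no match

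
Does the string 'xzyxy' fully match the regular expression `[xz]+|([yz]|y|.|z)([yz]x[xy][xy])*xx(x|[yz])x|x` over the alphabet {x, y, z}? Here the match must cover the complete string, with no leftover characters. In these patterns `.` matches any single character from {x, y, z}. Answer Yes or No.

No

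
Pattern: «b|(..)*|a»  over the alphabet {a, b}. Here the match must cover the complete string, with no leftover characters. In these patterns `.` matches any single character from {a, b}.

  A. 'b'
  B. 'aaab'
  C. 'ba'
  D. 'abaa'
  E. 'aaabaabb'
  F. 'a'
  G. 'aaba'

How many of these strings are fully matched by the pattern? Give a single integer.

7

A. 'b' → match
B. 'aaab' → match
C. 'ba' → match
D. 'abaa' → match
E. 'aaabaabb' → match
F. 'a' → match
G. 'aaba' → match
Total matched: 7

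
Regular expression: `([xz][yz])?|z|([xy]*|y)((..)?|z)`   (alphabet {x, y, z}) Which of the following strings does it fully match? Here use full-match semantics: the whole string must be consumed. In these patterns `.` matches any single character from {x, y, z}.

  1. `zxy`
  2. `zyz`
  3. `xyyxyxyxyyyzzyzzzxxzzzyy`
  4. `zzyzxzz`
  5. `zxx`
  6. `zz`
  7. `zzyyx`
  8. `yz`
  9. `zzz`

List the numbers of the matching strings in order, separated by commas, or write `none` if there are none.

1 → no match
2 → no match
3 → no match
4 → no match
5 → no match
6 → match
7 → no match
8 → match
9 → no match

6, 8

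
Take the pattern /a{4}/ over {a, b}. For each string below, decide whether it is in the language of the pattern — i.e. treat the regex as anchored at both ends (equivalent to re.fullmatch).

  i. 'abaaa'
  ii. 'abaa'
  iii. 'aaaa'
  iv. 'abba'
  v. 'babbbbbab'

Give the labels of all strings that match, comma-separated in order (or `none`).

iii

i. 'abaaa' → no match
ii. 'abaa' → no match
iii. 'aaaa' → match
iv. 'abba' → no match
v. 'babbbbbab' → no match — must start with 'a'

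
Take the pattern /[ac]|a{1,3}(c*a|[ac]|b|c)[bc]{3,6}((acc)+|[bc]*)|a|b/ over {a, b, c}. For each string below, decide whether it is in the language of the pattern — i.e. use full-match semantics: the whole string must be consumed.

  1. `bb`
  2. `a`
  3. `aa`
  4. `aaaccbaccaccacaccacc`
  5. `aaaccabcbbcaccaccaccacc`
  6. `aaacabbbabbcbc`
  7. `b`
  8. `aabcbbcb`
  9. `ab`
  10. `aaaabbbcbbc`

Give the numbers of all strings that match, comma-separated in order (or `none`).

1 → no match
2 → match
3 → no match
4 → no match
5 → match
6 → no match
7 → match
8 → match
9 → no match
10 → match

2, 5, 7, 8, 10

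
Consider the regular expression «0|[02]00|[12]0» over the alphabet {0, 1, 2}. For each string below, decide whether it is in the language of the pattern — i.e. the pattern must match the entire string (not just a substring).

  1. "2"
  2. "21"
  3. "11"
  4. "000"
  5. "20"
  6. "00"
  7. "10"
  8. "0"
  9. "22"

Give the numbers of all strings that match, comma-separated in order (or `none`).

1 → no match
2 → no match
3 → no match
4 → match
5 → match
6 → no match
7 → match
8 → match
9 → no match

4, 5, 7, 8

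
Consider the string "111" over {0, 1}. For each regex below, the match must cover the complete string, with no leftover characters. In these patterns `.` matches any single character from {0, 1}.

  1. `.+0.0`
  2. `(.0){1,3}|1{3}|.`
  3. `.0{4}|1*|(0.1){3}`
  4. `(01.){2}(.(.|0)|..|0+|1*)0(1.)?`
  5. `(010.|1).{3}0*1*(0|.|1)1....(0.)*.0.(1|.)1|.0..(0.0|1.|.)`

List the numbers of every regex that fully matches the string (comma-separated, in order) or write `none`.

1 → no match — must end with "0"
2 → match
3 → match
4 → no match — must start with "01"
5 → no match

2, 3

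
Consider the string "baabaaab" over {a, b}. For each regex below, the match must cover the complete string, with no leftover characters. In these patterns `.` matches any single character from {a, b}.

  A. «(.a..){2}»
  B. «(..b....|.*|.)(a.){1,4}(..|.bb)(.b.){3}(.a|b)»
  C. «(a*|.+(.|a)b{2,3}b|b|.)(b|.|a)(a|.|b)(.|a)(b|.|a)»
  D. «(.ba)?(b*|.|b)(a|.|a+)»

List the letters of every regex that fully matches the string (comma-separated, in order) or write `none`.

A → match
B → no match
C → no match
D → no match

A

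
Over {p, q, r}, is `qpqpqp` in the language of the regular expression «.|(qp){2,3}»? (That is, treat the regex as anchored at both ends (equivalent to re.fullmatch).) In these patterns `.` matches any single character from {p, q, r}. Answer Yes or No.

Yes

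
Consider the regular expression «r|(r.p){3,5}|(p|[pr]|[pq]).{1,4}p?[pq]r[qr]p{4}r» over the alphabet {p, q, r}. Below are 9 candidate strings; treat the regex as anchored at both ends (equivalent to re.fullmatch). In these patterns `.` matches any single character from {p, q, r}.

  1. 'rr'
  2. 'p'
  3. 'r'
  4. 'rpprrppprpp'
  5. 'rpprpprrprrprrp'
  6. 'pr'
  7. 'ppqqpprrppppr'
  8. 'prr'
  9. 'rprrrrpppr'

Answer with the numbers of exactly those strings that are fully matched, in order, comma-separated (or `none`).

1 → no match
2 → no match
3 → match
4 → no match
5 → match
6 → no match
7 → match
8 → no match
9 → no match

3, 5, 7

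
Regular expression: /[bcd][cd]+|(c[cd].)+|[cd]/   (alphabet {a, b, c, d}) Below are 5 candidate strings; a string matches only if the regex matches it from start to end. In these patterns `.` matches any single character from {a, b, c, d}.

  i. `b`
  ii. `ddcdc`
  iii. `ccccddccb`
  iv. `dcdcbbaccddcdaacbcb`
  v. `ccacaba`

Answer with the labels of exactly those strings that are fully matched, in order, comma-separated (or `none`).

ii, iii

i → no match
ii → match
iii → match
iv → no match
v → no match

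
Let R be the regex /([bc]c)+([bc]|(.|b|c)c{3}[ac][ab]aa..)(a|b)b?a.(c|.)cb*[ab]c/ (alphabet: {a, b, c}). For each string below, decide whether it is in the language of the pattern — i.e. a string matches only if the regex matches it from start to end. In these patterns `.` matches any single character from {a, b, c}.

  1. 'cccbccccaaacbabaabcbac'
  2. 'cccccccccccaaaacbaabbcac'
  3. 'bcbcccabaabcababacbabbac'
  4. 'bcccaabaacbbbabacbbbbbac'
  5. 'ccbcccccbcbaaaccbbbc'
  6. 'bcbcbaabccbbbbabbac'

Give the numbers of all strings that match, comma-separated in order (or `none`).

5

1 → no match
2 → no match
3 → no match
4 → no match
5 → match
6 → no match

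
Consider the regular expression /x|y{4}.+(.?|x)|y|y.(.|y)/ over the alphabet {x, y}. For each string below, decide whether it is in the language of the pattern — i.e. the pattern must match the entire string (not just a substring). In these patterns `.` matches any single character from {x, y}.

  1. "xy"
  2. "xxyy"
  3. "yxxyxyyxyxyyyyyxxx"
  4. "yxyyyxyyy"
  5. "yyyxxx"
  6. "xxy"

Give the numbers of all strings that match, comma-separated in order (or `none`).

none

1. "xy" → no match
2. "xxyy" → no match
3 → no match
4. "yxyyyxyyy" → no match
5. "yyyxxx" → no match
6. "xxy" → no match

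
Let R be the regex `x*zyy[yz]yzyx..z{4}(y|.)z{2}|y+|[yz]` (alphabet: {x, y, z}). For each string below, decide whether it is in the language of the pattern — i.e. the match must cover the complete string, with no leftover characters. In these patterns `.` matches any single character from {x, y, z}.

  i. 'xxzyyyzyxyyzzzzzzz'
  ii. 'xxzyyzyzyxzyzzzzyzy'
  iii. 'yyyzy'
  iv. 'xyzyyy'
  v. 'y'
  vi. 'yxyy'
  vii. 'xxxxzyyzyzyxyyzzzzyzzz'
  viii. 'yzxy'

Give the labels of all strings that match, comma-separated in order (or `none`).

i → no match
ii → no match
iii → no match
iv → no match
v → match
vi → no match
vii → no match
viii → no match

v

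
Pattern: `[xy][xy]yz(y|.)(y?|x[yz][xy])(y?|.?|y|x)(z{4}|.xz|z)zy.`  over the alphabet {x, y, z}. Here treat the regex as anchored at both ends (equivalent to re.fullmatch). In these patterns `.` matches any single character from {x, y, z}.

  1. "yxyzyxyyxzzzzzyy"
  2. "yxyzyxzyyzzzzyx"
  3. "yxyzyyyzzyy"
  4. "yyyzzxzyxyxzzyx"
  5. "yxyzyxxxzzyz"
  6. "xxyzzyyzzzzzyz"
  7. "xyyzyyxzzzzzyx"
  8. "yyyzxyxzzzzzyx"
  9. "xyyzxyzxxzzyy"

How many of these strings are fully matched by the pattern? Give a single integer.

8

1 → match
2 → no match
3. "yxyzyyyzzyy" → match
4 → match
5. "yxyzyxxxzzyz" → match
6 → match
7 → match
8 → match
9 → match
Total matched: 8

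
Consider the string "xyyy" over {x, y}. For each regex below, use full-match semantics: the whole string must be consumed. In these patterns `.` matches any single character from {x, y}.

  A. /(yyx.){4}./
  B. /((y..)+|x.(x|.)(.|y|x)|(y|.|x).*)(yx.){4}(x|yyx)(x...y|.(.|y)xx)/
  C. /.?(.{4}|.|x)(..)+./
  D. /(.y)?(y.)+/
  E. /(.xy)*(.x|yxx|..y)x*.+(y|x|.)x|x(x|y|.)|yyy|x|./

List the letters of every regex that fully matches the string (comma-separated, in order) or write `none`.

C, D

A → no match — must start with "yyx"
B → no match
C → match
D → match
E → no match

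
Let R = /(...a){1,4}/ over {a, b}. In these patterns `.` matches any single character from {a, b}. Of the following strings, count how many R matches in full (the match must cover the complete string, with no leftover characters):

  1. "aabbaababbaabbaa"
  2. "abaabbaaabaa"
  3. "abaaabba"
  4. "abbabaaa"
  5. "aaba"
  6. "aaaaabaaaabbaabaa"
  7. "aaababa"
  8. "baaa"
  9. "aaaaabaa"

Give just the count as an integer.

1 → no match
2 → match
3 → match
4 → match
5 → match
6 → no match
7 → no match
8 → match
9 → match
Total matched: 6

6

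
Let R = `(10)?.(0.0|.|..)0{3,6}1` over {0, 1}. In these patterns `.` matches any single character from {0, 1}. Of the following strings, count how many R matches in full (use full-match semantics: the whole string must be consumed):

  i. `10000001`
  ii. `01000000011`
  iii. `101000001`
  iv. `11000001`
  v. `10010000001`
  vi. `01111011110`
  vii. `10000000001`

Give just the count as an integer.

5

i → match
ii → no match — must end with `01`
iii → match
iv → match
v → match
vi → no match — must end with `01`
vii → match
Total matched: 5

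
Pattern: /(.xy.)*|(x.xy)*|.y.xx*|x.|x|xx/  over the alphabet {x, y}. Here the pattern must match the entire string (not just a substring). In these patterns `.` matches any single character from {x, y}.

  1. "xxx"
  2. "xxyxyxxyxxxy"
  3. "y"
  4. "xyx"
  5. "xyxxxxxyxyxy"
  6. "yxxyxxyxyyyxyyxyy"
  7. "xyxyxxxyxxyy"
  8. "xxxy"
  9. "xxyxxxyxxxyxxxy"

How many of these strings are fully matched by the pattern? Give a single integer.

1 → no match
2 → no match
3 → no match
4 → no match
5 → no match
6 → no match
7 → no match
8 → match
9 → no match
Total matched: 1

1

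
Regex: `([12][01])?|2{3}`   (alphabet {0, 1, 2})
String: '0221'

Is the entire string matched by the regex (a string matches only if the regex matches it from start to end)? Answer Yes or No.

No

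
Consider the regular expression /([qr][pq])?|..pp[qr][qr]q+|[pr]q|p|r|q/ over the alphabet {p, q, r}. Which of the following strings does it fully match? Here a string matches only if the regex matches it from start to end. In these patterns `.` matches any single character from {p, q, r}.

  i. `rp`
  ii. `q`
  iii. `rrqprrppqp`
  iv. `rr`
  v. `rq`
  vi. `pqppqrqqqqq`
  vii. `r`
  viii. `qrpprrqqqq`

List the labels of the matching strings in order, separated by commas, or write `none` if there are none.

i, ii, v, vi, vii, viii

i → match
ii → match
iii → no match
iv → no match
v → match
vi → match
vii → match
viii → match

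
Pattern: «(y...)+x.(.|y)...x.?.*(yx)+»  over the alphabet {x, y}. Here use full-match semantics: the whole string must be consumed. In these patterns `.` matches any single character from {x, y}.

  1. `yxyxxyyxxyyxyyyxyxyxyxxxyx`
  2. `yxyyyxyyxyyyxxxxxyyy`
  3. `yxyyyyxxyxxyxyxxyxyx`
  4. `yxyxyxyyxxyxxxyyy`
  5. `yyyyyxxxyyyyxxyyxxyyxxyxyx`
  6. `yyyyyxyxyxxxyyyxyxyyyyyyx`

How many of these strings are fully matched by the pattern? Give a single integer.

1 → no match
2 → no match — must end with `yx`
3 → no match
4 → no match — must end with `yx`
5 → no match
6 → no match
Total matched: 0

0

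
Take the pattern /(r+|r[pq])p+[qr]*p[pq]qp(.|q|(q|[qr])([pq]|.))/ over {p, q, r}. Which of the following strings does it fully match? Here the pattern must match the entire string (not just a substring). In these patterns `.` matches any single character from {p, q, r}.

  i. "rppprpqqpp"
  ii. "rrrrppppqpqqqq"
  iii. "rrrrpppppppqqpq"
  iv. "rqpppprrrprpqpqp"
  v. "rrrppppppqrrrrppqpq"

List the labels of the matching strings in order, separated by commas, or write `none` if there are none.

i → match
ii → no match
iii → match
iv → no match
v → match

i, iii, v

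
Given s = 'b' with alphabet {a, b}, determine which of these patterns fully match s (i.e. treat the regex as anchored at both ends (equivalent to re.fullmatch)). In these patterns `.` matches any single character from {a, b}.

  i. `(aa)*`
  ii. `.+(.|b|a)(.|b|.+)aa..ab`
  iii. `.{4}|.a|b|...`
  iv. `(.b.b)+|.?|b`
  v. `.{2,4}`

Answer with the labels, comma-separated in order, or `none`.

iii, iv

i → no match
ii → no match — must end with 'ab'
iii → match
iv → match
v → no match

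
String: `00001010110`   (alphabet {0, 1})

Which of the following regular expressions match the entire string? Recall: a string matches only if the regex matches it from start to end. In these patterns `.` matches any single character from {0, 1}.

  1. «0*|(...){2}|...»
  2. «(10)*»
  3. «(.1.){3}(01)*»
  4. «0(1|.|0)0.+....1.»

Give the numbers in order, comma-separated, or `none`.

4

1 → no match
2 → no match
3 → no match
4 → match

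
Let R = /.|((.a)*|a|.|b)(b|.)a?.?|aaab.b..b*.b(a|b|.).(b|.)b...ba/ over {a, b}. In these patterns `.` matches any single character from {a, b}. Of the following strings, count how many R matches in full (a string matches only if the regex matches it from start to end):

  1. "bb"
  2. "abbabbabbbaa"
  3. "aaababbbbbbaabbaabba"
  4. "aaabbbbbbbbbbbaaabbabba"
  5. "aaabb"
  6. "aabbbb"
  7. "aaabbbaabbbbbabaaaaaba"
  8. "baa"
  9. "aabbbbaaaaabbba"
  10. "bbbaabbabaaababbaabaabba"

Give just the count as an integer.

1 → match
2 → no match
3 → match
4 → match
5 → no match
6 → no match
7 → no match
8 → match
9 → no match
10 → no match
Total matched: 4

4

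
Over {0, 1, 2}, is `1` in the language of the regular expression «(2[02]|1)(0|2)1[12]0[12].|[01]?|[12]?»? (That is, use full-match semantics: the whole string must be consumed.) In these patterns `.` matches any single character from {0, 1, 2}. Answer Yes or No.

Yes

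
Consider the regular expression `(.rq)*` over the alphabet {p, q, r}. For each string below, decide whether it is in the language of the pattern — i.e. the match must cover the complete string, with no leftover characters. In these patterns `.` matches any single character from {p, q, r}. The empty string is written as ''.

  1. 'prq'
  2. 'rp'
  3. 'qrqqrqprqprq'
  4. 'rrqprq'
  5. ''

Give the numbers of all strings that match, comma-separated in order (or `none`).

1 → match
2 → no match
3 → match
4 → match
5 → match

1, 3, 4, 5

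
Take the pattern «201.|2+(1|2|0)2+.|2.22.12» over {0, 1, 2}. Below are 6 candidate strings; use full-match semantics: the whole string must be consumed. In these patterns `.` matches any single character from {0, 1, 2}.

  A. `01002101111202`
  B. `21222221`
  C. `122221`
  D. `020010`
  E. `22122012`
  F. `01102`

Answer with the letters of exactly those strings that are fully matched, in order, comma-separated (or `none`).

A → no match
B → match
C → no match
D → no match
E → no match
F → no match

B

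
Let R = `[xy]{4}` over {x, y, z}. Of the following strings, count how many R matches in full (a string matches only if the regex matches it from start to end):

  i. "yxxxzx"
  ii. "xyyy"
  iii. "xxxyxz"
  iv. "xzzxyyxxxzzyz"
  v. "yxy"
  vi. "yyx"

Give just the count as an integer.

i. "yxxxzx" → no match
ii. "xyyy" → match
iii. "xxxyxz" → no match
iv → no match
v. "yxy" → no match
vi. "yyx" → no match
Total matched: 1

1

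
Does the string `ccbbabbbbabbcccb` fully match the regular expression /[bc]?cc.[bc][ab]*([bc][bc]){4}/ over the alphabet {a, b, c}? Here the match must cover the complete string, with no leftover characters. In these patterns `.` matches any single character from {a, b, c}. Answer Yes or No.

No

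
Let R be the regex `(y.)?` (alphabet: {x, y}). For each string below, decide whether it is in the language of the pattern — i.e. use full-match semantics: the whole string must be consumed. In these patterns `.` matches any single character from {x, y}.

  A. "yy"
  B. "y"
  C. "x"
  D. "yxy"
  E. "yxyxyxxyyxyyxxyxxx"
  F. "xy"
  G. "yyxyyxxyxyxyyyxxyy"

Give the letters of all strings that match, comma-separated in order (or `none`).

A

A → match
B → no match
C → no match
D → no match
E → no match
F → no match
G → no match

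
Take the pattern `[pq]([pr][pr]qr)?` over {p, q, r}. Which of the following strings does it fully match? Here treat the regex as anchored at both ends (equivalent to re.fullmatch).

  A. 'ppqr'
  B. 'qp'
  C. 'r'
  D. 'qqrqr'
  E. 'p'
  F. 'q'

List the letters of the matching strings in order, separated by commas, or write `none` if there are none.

E, F

A → no match
B → no match
C → no match
D → no match
E → match
F → match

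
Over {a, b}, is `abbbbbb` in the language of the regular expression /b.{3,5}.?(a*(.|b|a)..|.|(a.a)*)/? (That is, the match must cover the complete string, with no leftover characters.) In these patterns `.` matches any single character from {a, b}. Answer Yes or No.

Every match must start with `b`, but `abbbbbb` does not.

No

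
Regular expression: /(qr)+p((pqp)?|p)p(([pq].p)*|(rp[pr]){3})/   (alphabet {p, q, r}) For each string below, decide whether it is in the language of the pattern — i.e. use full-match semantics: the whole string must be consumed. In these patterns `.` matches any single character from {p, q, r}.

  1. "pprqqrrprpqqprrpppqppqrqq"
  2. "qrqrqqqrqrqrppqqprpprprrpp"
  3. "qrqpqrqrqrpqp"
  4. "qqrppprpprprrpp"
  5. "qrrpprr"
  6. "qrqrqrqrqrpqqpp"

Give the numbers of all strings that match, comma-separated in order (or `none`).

none

1 → no match — must start with "qr"
2 → no match
3 → no match
4 → no match — must start with "qr"
5 → no match
6 → no match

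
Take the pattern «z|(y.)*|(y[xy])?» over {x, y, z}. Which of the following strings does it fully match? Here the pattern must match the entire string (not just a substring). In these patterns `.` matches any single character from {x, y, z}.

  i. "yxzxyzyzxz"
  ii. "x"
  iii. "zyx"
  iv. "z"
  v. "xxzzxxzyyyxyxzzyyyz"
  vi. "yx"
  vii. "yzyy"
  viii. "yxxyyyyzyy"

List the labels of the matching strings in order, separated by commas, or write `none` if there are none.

iv, vi, vii

i. "yxzxyzyzxz" → no match
ii. "x" → no match
iii. "zyx" → no match
iv. "z" → match
v → no match
vi. "yx" → match
vii. "yzyy" → match
viii. "yxxyyyyzyy" → no match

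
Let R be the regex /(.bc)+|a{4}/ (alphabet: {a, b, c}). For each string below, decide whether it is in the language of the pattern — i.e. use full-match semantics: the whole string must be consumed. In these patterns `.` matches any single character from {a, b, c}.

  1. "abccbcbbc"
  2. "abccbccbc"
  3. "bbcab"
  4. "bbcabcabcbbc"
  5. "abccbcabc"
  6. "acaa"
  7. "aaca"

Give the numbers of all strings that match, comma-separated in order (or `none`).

1. "abccbcbbc" → match
2. "abccbccbc" → match
3. "bbcab" → no match
4. "bbcabcabcbbc" → match
5. "abccbcabc" → match
6. "acaa" → no match
7. "aaca" → no match

1, 2, 4, 5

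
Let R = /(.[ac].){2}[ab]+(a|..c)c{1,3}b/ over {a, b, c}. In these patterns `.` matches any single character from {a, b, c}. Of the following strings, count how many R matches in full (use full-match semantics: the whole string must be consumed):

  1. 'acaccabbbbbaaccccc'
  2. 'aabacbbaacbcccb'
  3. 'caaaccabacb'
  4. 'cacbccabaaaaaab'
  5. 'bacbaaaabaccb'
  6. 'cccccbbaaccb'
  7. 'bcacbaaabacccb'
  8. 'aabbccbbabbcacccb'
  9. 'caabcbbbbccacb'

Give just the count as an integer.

1 → no match — must end with 'cb'
2 → match
3 → match
4 → no match — must end with 'cb'
5 → match
6 → match
7 → no match
8 → match
9 → no match
Total matched: 5

5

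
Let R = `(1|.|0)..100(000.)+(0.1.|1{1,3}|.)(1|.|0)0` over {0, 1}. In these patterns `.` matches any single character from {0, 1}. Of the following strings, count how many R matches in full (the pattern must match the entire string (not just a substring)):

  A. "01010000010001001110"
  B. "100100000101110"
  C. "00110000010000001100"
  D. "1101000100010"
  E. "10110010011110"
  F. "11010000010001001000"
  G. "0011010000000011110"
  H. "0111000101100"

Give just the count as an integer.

A → match
B → no match
C → match
D → no match
E → no match
F → match
G → no match
H → no match
Total matched: 3

3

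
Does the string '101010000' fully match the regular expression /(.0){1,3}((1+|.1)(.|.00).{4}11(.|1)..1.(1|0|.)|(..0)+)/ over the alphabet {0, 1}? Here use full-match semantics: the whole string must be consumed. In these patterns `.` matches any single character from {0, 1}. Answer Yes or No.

Yes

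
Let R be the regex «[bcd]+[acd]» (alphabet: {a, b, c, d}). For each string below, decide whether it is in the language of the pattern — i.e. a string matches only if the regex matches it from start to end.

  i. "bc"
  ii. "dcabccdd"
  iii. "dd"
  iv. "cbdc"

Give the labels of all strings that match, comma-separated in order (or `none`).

i, iii, iv

i → match
ii → no match
iii → match
iv → match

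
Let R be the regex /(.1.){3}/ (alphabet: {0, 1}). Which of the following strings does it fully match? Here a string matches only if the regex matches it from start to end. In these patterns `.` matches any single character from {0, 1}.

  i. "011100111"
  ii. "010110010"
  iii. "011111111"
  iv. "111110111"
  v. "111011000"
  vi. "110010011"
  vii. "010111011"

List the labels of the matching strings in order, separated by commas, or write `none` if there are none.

i → no match
ii → match
iii → match
iv → match
v → no match
vi → match
vii → match

ii, iii, iv, vi, vii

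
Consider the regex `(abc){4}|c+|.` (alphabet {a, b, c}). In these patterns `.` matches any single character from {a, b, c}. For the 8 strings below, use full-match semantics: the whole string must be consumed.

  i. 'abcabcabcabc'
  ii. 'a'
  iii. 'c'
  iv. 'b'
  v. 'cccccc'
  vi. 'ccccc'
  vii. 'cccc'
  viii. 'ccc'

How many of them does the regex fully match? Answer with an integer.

8

i → match
ii → match
iii → match
iv → match
v → match
vi → match
vii → match
viii → match
Total matched: 8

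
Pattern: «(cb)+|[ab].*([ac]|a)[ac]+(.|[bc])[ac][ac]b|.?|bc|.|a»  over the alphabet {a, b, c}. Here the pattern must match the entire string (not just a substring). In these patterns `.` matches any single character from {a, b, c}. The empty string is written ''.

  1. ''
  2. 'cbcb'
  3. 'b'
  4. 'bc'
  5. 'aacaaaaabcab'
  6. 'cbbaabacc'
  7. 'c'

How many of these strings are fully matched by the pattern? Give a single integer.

1. '' → match
2. 'cbcb' → match
3. 'b' → match
4. 'bc' → match
5. 'aacaaaaabcab' → match
6. 'cbbaabacc' → no match
7. 'c' → match
Total matched: 6

6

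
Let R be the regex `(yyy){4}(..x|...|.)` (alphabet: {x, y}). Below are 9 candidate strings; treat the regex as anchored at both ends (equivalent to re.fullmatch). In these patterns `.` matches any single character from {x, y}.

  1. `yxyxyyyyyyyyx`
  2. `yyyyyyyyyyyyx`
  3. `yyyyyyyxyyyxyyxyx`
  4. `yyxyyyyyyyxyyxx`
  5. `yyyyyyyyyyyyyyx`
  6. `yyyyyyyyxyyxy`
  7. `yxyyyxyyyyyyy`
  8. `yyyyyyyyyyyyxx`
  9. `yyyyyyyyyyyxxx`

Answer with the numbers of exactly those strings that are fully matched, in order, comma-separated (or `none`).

2, 5

1 → no match — must start with `yyy`
2 → match
3 → no match
4 → no match — must start with `yyy`
5 → match
6 → no match
7 → no match — must start with `yyy`
8 → no match
9 → no match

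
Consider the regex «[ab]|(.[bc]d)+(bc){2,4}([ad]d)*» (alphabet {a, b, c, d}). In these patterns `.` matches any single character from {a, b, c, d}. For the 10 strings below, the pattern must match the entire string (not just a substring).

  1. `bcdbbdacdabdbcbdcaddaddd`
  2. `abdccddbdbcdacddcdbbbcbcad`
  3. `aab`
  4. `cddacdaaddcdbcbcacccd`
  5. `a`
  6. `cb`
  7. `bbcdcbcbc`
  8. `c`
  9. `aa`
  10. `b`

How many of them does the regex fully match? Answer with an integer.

1 → no match
2 → no match
3 → no match
4 → no match
5 → match
6 → no match
7 → no match
8 → no match
9 → no match
10 → match
Total matched: 2

2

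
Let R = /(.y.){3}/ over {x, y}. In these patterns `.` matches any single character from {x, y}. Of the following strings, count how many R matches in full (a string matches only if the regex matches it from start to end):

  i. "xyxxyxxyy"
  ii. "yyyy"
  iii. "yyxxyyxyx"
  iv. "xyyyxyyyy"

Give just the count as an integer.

i. "xyxxyxxyy" → match
ii. "yyyy" → no match
iii. "yyxxyyxyx" → match
iv. "xyyyxyyyy" → no match
Total matched: 2

2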